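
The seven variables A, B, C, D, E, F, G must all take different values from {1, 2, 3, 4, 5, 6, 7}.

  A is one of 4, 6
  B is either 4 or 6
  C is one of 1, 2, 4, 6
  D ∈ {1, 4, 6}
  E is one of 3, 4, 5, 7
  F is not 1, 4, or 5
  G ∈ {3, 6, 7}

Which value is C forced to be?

The 7 variables together cover exactly {1, 2, 3, 4, 5, 6, 7} — 7 values for 7 variables — and 5 appears only in E's list, so E = 5.
The 2 variables A and B are confined to {4, 6}, which locks those values in; drop them from C, D, F, G.
D must be 1 (only option left). Eliminate 1 elsewhere: C.
So C = 2.

2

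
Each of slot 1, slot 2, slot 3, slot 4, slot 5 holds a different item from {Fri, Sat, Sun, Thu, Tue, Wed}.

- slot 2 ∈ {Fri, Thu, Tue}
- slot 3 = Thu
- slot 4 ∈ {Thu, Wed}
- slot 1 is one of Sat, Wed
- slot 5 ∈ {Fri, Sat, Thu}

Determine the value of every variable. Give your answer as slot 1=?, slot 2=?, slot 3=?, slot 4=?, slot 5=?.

slot 1=Sat, slot 2=Tue, slot 3=Thu, slot 4=Wed, slot 5=Fri

slot 3's domain is down to {Thu}, so slot 3 = Thu. Strike Thu from slot 2, slot 4, slot 5.
slot 4's domain is down to {Wed}, so slot 4 = Wed. Remove Wed from slot 1.
That leaves slot 1 = Sat. So slot 5 can't be Sat.
That leaves slot 5 = Fri. So slot 2 can't be Fri.
slot 2 must be Tue (only option left).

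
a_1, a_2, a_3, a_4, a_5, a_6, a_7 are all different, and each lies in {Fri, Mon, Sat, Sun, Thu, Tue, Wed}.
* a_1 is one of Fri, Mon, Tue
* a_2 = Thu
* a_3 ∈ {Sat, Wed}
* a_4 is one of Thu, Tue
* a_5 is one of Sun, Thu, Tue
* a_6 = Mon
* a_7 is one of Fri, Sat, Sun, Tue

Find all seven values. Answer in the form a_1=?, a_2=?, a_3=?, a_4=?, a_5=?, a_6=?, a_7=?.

a_1=Fri, a_2=Thu, a_3=Wed, a_4=Tue, a_5=Sun, a_6=Mon, a_7=Sat

a_2 must be Thu (only option left). So a_4, a_5 can't be Thu.
That leaves a_4 = Tue. Remove Tue from a_1, a_5, a_7.
a_5 must be Sun (only option left). So a_7 can't be Sun.
a_6 has just one choice, so a_6 = Mon. Eliminate Mon elsewhere: a_1.
a_1 has just one choice, so a_1 = Fri. Eliminate Fri elsewhere: a_7.
a_7 has just one choice, so a_7 = Sat. Remove Sat from a_3.
That leaves a_3 = Wed.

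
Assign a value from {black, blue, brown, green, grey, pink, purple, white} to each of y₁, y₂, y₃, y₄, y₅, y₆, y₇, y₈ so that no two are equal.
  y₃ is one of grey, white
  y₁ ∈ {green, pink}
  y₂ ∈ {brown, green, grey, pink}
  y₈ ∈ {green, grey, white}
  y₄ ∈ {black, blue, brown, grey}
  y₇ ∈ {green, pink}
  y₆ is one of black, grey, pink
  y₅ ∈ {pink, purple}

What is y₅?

purple

Among the 8 variables, blue fits only y₄ (and all 8 values in {black, blue, brown, green, grey, pink, purple, white} must be used), so y₄ = blue.
The 7 still-open variables draw from only 7 values {black, brown, green, grey, pink, purple, white}, so each is used; only y₆ can be black, hence y₆ = black.
The 6 still-open variables together cover exactly {brown, green, grey, pink, purple, white} — 6 values for 6 variables — and brown appears only in y₂'s list, so y₂ = brown.
The 5 still-open variables draw from only 5 values {green, grey, pink, purple, white}, so each is used; only y₅ can be purple, hence y₅ = purple.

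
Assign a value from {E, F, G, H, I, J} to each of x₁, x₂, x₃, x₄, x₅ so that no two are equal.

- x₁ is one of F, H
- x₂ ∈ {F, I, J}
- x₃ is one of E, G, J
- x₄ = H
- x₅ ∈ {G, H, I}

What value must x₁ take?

F

x₄ must be H (only option left). Remove H from x₁, x₅.
So x₁ = F.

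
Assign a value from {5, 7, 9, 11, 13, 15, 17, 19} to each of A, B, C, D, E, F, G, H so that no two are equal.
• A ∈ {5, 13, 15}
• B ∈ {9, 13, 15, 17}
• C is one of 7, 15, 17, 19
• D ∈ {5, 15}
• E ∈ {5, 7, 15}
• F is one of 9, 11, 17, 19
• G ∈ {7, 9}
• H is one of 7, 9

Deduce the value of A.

13

The 8 variables draw from only 8 values {5, 7, 9, 11, 13, 15, 17, 19}, so each is used; only F can be 11, hence F = 11.
Among the 7 still-open variables, 19 fits only C (and all 7 values in {5, 7, 9, 13, 15, 17, 19} must be used), so C = 19.
Among the 6 still-open variables, 17 fits only B (and all 6 values in {5, 7, 9, 13, 15, 17} must be used), so B = 17.
The 5 still-open variables together cover exactly {5, 7, 9, 13, 15} — 5 values for 5 variables — and 13 appears only in A's list, so A = 13.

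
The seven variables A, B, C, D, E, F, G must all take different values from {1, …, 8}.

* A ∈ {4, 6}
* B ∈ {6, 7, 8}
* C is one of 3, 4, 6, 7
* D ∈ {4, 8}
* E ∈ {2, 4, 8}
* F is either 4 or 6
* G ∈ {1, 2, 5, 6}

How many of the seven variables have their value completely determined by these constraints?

4

A and F share exactly the 2 values {4, 6}; by pigeonhole those values go to them, so strike 4, 6 from B, C, D, E, G.
That leaves D = 8. Remove 8 from B, E.
E's domain is down to {2}, so E = 2. Eliminate 2 elsewhere: G.
B must be 7 (only option left). Remove 7 from C.
That leaves C = 3.
Determined: B=7, C=3, D=8, E=2. The other variables each still have more than one consistent value. That makes 4.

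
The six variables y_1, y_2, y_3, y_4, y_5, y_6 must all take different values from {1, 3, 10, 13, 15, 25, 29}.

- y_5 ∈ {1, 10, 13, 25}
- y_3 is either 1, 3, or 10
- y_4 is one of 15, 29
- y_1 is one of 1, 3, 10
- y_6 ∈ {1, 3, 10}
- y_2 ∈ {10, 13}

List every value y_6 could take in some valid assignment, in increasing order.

1, 3, 10

y_1, y_3, y_6 share exactly the 3 values {1, 3, 10}; by pigeonhole those values go to them, so strike 1, 3, 10 from y_2, y_5.
y_2 must be 13 (only option left). Strike 13 from y_5.
y_5 must be 25 (only option left).
No further eliminations apply; y_6 can still be any of 1, 3, 10.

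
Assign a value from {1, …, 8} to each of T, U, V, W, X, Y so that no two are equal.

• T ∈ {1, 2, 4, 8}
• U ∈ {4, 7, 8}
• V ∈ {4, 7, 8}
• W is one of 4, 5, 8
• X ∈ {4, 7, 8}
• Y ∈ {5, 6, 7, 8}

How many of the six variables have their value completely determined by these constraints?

2

The 3 variables U, V, X are confined to {4, 7, 8}, which locks those values in; drop them from T, W, Y.
W has just one choice, so W = 5. So Y can't be 5.
Y must be 6 (only option left).
Determined: W=5, Y=6. The other variables each still have more than one consistent value. That makes 2.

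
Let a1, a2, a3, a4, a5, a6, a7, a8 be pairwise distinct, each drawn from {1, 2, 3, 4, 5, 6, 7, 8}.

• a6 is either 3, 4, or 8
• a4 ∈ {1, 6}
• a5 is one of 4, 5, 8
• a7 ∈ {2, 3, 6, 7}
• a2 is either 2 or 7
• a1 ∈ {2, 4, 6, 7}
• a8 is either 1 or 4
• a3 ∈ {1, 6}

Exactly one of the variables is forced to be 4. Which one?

a8

The 8 variables draw from only 8 values {1, 2, 3, 4, 5, 6, 7, 8}, so each is used; only a5 can be 5, hence a5 = 5.
Among the 7 still-open variables, 8 fits only a6 (and all 7 values in {1, 2, 3, 4, 6, 7, 8} must be used), so a6 = 8.
Among the 6 still-open variables, 3 fits only a7 (and all 6 values in {1, 2, 3, 4, 6, 7} must be used), so a7 = 3.
The 2 variables a3 and a4 are confined to {1, 6}, which locks those values in; drop them from a1, a8.
So 4 goes to a8.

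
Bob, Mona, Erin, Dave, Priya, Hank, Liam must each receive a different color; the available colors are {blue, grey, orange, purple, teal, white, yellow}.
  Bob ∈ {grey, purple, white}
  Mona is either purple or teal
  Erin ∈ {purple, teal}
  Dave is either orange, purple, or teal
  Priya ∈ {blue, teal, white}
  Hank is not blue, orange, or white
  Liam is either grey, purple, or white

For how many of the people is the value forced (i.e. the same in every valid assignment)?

The 7 variables together cover exactly {blue, grey, orange, purple, teal, white, yellow} — 7 values for 7 variables — and blue appears only in Priya's list, so Priya = blue.
The 6 still-open variables draw from only 6 values {grey, orange, purple, teal, white, yellow}, so each is used; only Dave can be orange, hence Dave = orange.
Among the 5 still-open variables, yellow fits only Hank (and all 5 values in {grey, purple, teal, white, yellow} must be used), so Hank = yellow.
Mona and Erin share exactly the 2 values {purple, teal}; by pigeonhole those values go to them, so strike purple, teal from Bob, Liam.
Determined: Dave=orange, Priya=blue, Hank=yellow. The other people each still have more than one consistent value. That makes 3.

3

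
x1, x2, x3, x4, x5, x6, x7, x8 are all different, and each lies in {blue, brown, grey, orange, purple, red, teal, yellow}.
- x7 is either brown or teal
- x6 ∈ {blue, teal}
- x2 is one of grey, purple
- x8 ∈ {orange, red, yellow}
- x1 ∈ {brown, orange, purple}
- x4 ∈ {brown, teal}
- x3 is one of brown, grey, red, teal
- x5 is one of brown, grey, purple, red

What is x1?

Among the 8 variables, blue fits only x6 (and all 8 values in {blue, brown, grey, orange, purple, red, teal, yellow} must be used), so x6 = blue.
The 7 still-open variables together cover exactly {brown, grey, orange, purple, red, teal, yellow} — 7 values for 7 variables — and yellow appears only in x8's list, so x8 = yellow.
The 6 still-open variables together cover exactly {brown, grey, orange, purple, red, teal} — 6 values for 6 variables — and orange appears only in x1's list, so x1 = orange.

orange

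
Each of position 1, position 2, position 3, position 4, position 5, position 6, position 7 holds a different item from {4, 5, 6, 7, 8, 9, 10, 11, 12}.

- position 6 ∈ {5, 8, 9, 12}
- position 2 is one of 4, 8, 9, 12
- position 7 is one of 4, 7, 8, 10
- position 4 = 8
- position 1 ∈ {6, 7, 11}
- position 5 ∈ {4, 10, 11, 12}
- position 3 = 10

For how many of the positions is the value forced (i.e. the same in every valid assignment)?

2

position 3 has just one choice, so position 3 = 10. Remove 10 from position 5, position 7.
position 4's domain is down to {8}, so position 4 = 8. So position 2, position 6, position 7 can't be 8.
Determined: position 3=10, position 4=8. The other positions each still have more than one consistent value. That makes 2.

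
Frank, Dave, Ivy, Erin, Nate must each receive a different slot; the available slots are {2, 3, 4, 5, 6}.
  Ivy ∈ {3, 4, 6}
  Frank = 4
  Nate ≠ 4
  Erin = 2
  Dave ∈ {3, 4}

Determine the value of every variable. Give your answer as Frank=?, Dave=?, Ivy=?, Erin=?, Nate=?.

Frank=4, Dave=3, Ivy=6, Erin=2, Nate=5

Frank's domain is down to {4}, so Frank = 4. Strike 4 from Dave, Ivy.
Dave must be 3 (only option left). Strike 3 from Ivy, Nate.
Ivy has just one choice, so Ivy = 6. Strike 6 from Nate.
Erin must be 2 (only option left). Eliminate 2 elsewhere: Nate.
Nate must be 5 (only option left).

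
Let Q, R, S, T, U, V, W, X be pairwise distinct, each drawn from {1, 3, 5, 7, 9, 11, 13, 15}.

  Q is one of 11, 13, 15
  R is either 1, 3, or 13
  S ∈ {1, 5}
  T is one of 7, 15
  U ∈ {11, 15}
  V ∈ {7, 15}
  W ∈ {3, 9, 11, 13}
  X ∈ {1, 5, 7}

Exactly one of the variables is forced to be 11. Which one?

U

Among the 8 variables, 9 fits only W (and all 8 values in {1, 3, 5, 7, 9, 11, 13, 15} must be used), so W = 9.
The 7 still-open variables together cover exactly {1, 3, 5, 7, 11, 13, 15} — 7 values for 7 variables — and 3 appears only in R's list, so R = 3.
Among the 6 still-open variables, 13 fits only Q (and all 6 values in {1, 5, 7, 11, 13, 15} must be used), so Q = 13.
Among the 5 still-open variables, 11 fits only U (and all 5 values in {1, 5, 7, 11, 15} must be used), so U = 11.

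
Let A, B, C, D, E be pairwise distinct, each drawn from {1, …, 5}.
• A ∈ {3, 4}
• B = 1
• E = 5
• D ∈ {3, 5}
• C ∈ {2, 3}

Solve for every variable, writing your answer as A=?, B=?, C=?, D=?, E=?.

A=4, B=1, C=2, D=3, E=5

B has just one choice, so B = 1.
E must be 5 (only option left). So D can't be 5.
D has just one choice, so D = 3. Eliminate 3 elsewhere: A, C.
A has just one choice, so A = 4.
That leaves C = 2.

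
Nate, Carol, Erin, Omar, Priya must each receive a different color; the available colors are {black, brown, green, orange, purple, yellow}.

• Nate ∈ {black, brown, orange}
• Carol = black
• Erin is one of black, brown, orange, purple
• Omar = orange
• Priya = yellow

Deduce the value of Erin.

purple

Carol must be black (only option left). So Nate, Erin can't be black.
That leaves Omar = orange. Remove orange from Nate, Erin.
Priya has just one choice, so Priya = yellow.
That leaves Nate = brown. Strike brown from Erin.
So Erin = purple.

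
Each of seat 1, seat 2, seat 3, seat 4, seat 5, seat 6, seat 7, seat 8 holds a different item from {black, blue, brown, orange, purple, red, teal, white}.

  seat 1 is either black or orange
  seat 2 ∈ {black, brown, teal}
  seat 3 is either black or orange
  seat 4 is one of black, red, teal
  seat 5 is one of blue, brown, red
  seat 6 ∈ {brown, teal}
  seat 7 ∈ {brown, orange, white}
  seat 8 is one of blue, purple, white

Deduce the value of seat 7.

The 8 variables together cover exactly {black, blue, brown, orange, purple, red, teal, white} — 8 values for 8 variables — and purple appears only in seat 8's list, so seat 8 = purple.
The 7 still-open variables draw from only 7 values {black, blue, brown, orange, red, teal, white}, so each is used; only seat 5 can be blue, hence seat 5 = blue.
The 6 still-open variables together cover exactly {black, brown, orange, red, teal, white} — 6 values for 6 variables — and red appears only in seat 4's list, so seat 4 = red.
Among the 5 still-open variables, white fits only seat 7 (and all 5 values in {black, brown, orange, teal, white} must be used), so seat 7 = white.

white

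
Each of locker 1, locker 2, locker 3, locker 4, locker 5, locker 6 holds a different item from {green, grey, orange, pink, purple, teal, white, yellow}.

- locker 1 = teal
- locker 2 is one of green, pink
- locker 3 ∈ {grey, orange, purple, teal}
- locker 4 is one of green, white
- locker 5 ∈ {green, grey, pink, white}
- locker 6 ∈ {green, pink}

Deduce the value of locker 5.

grey

locker 1 must be teal (only option left). Eliminate teal elsewhere: locker 3.
locker 2 and locker 6 share exactly the 2 values {green, pink}; by pigeonhole those values go to them, so strike green, pink from locker 4, locker 5.
locker 4 must be white (only option left). So locker 5 can't be white.
So locker 5 = grey.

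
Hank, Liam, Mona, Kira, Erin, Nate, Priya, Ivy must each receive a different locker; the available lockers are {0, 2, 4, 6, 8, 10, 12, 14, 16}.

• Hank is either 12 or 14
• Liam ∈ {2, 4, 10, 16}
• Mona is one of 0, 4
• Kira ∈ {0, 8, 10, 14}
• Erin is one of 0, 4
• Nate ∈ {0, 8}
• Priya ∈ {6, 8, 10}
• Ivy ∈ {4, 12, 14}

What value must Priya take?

6

Mona and Erin share exactly the 2 values {0, 4}; by pigeonhole those values go to them, so strike 0, 4 from Liam, Kira, Nate, Ivy.
Nate must be 8 (only option left). Strike 8 from Kira, Priya.
The 2 variables Hank and Ivy are confined to {12, 14}, which locks those values in; drop them from Kira.
That leaves Kira = 10. Eliminate 10 elsewhere: Liam, Priya.
So Priya = 6.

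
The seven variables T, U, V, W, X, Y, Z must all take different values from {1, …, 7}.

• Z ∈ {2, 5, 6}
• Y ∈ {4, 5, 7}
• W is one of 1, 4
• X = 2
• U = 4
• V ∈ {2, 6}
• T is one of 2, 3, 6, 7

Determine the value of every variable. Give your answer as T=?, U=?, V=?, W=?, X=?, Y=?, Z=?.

U must be 4 (only option left). So W, Y can't be 4.
That leaves W = 1.
X has just one choice, so X = 2. Remove 2 from T, V, Z.
V has just one choice, so V = 6. Eliminate 6 elsewhere: T, Z.
Z's domain is down to {5}, so Z = 5. Remove 5 from Y.
Y must be 7 (only option left). Strike 7 from T.
T has just one choice, so T = 3.

T=3, U=4, V=6, W=1, X=2, Y=7, Z=5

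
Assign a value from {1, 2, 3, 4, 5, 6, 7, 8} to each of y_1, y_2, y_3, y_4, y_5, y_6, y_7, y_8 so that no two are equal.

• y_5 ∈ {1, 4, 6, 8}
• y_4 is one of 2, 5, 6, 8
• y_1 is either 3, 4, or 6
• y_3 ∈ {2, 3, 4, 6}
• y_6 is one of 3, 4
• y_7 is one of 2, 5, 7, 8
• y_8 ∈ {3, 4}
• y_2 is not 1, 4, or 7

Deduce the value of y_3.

2

The 8 variables draw from only 8 values {1, 2, 3, 4, 5, 6, 7, 8}, so each is used; only y_5 can be 1, hence y_5 = 1.
The 7 still-open variables draw from only 7 values {2, 3, 4, 5, 6, 7, 8}, so each is used; only y_7 can be 7, hence y_7 = 7.
y_6 and y_8 between them cover only {3, 4} — a naked pair. Remove those values from y_1, y_2, y_3.
That leaves y_1 = 6. Remove 6 from y_2, y_3, y_4.
So y_3 = 2.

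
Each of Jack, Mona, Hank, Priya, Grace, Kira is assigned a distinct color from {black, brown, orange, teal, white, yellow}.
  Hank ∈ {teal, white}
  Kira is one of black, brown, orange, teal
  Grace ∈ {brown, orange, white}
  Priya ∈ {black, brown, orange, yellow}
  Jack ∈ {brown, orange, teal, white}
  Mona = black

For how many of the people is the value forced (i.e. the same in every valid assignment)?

Mona must be black (only option left). Strike black from Priya, Kira.
The 5 still-open variables together cover exactly {brown, orange, teal, white, yellow} — 5 values for 5 variables — and yellow appears only in Priya's list, so Priya = yellow.
Determined: Mona=black, Priya=yellow. The other people each still have more than one consistent value. That makes 2.

2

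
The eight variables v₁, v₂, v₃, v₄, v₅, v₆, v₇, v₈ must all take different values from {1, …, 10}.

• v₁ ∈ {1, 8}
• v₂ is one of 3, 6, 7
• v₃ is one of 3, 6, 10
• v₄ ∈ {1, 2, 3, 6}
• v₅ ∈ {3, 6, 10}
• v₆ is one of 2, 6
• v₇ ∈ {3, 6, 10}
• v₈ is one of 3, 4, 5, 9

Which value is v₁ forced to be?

8

v₃, v₅, v₇ share exactly the 3 values {3, 6, 10}; by pigeonhole those values go to them, so strike 3, 6, 10 from v₂, v₄, v₆, v₈.
v₂ must be 7 (only option left).
v₆ has just one choice, so v₆ = 2. Remove 2 from v₄.
v₄'s domain is down to {1}, so v₄ = 1. Strike 1 from v₁.
So v₁ = 8.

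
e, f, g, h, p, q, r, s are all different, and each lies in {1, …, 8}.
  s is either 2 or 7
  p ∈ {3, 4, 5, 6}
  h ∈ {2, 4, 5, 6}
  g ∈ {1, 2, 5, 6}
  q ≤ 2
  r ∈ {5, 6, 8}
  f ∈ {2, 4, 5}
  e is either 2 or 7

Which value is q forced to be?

The 8 variables together cover exactly {1, 2, 3, 4, 5, 6, 7, 8} — 8 values for 8 variables — and 3 appears only in p's list, so p = 3.
The 7 still-open variables together cover exactly {1, 2, 4, 5, 6, 7, 8} — 7 values for 7 variables — and 8 appears only in r's list, so r = 8.
e and s share exactly the 2 values {2, 7}; by pigeonhole those values go to them, so strike 2, 7 from f, g, h, q.
So q = 1.

1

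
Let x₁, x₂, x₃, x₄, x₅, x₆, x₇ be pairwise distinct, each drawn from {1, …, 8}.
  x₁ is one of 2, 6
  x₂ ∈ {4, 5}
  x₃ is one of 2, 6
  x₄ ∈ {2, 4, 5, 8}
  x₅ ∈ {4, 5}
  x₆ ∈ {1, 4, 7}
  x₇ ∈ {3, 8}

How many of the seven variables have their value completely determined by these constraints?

The 2 variables x₁ and x₃ are confined to {2, 6}, which locks those values in; drop them from x₄.
x₂ and x₅ share exactly the 2 values {4, 5}; by pigeonhole those values go to them, so strike 4, 5 from x₄, x₆.
That leaves x₄ = 8. Remove 8 from x₇.
x₇'s domain is down to {3}, so x₇ = 3.
Determined: x₄=8, x₇=3. The other variables each still have more than one consistent value. That makes 2.

2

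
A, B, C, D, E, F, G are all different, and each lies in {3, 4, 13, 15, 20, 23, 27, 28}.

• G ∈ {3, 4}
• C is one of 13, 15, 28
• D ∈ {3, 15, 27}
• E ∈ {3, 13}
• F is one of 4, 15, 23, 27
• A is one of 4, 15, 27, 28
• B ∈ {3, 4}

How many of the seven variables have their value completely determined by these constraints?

2

The 7 variables draw from only 7 values {3, 4, 13, 15, 23, 27, 28}, so each is used; only F can be 23, hence F = 23.
B and G share exactly the 2 values {3, 4}; by pigeonhole those values go to them, so strike 3, 4 from A, D, E.
That leaves E = 13. Strike 13 from C.
Determined: E=13, F=23. The other variables each still have more than one consistent value. That makes 2.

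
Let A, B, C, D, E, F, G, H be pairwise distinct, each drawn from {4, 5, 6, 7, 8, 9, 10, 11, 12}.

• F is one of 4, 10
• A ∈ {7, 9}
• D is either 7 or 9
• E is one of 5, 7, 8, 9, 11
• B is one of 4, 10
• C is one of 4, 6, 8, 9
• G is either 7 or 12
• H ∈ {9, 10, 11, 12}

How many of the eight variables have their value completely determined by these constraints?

2

A and D share exactly the 2 values {7, 9}; by pigeonhole those values go to them, so strike 7, 9 from C, E, G, H.
That leaves G = 12. Eliminate 12 elsewhere: H.
B and F share exactly the 2 values {4, 10}; by pigeonhole those values go to them, so strike 4, 10 from C, H.
H has just one choice, so H = 11. So E can't be 11.
Determined: G=12, H=11. The other variables each still have more than one consistent value. That makes 2.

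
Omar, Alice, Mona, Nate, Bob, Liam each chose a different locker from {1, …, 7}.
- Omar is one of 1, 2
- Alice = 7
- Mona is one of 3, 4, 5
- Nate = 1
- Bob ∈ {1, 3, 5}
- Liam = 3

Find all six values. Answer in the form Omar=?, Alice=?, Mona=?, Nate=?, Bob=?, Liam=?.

Alice's domain is down to {7}, so Alice = 7.
Nate must be 1 (only option left). So Omar, Bob can't be 1.
That leaves Liam = 3. Remove 3 from Mona, Bob.
Omar has just one choice, so Omar = 2.
Bob's domain is down to {5}, so Bob = 5. Eliminate 5 elsewhere: Mona.
Mona's domain is down to {4}, so Mona = 4.

Omar=2, Alice=7, Mona=4, Nate=1, Bob=5, Liam=3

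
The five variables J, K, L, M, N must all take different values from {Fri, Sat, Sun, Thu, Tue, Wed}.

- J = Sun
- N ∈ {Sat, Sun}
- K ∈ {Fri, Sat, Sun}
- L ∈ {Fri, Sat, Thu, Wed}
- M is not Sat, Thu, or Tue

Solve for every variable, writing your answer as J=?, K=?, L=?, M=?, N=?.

J must be Sun (only option left). Remove Sun from K, M, N.
N has just one choice, so N = Sat. So K, L can't be Sat.
K must be Fri (only option left). So L, M can't be Fri.
M has just one choice, so M = Wed. Eliminate Wed elsewhere: L.
L must be Thu (only option left).

J=Sun, K=Fri, L=Thu, M=Wed, N=Sat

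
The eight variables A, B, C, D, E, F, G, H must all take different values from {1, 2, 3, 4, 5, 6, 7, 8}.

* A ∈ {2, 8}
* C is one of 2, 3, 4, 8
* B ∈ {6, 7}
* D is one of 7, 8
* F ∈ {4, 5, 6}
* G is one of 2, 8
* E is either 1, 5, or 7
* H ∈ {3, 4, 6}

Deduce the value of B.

6

Among the 8 variables, 1 fits only E (and all 8 values in {1, 2, 3, 4, 5, 6, 7, 8} must be used), so E = 1.
The 7 still-open variables together cover exactly {2, 3, 4, 5, 6, 7, 8} — 7 values for 7 variables — and 5 appears only in F's list, so F = 5.
A and G between them cover only {2, 8} — a naked pair. Remove those values from C, D.
D has just one choice, so D = 7. So B can't be 7.
So B = 6.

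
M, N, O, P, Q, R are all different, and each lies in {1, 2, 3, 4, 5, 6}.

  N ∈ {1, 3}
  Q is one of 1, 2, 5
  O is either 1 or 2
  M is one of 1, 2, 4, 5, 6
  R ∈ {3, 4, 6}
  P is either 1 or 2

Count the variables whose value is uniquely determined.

2

O and P share exactly the 2 values {1, 2}; by pigeonhole those values go to them, so strike 1, 2 from M, N, Q.
N's domain is down to {3}, so N = 3. Remove 3 from R.
Q has just one choice, so Q = 5. Eliminate 5 elsewhere: M.
Determined: N=3, Q=5. The other variables each still have more than one consistent value. That makes 2.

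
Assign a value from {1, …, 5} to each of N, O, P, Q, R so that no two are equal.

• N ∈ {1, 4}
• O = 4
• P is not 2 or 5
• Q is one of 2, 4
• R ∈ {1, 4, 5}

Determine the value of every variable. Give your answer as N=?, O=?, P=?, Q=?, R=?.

O must be 4 (only option left). So N, P, Q, R can't be 4.
Q must be 2 (only option left).
N must be 1 (only option left). Remove 1 from P, R.
That leaves P = 3.
R must be 5 (only option left).

N=1, O=4, P=3, Q=2, R=5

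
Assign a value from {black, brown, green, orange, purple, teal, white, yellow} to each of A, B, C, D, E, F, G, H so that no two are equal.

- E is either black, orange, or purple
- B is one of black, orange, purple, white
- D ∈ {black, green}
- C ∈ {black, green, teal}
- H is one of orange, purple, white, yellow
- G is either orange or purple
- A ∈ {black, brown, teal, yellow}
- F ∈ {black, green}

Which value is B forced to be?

white

The 8 variables draw from only 8 values {black, brown, green, orange, purple, teal, white, yellow}, so each is used; only A can be brown, hence A = brown.
Among the 7 still-open variables, teal fits only C (and all 7 values in {black, green, orange, purple, teal, white, yellow} must be used), so C = teal.
Among the 6 still-open variables, yellow fits only H (and all 6 values in {black, green, orange, purple, white, yellow} must be used), so H = yellow.
Among the 5 still-open variables, white fits only B (and all 5 values in {black, green, orange, purple, white} must be used), so B = white.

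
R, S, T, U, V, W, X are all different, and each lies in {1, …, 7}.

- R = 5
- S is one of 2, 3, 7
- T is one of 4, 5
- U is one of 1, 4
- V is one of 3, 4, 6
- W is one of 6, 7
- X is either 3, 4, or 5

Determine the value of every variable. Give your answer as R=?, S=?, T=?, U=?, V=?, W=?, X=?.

R=5, S=2, T=4, U=1, V=6, W=7, X=3

R has just one choice, so R = 5. Remove 5 from T, X.
That leaves T = 4. Eliminate 4 elsewhere: U, V, X.
U has just one choice, so U = 1.
X's domain is down to {3}, so X = 3. Eliminate 3 elsewhere: S, V.
V has just one choice, so V = 6. Strike 6 from W.
W must be 7 (only option left). Eliminate 7 elsewhere: S.
S's domain is down to {2}, so S = 2.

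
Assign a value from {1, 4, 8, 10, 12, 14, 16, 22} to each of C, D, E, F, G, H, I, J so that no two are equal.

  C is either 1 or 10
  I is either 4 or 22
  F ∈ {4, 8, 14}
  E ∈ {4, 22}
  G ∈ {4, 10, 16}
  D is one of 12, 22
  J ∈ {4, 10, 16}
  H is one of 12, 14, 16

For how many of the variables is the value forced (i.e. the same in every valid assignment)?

4

Among the 8 variables, 1 fits only C (and all 8 values in {1, 4, 8, 10, 12, 14, 16, 22} must be used), so C = 1.
The 7 still-open variables together cover exactly {4, 8, 10, 12, 14, 16, 22} — 7 values for 7 variables — and 8 appears only in F's list, so F = 8.
Among the 6 still-open variables, 14 fits only H (and all 6 values in {4, 10, 12, 14, 16, 22} must be used), so H = 14.
Among the 5 still-open variables, 12 fits only D (and all 5 values in {4, 10, 12, 16, 22} must be used), so D = 12.
The 2 variables E and I are confined to {4, 22}, which locks those values in; drop them from G, J.
Determined: C=1, D=12, F=8, H=14. The other variables each still have more than one consistent value. That makes 4.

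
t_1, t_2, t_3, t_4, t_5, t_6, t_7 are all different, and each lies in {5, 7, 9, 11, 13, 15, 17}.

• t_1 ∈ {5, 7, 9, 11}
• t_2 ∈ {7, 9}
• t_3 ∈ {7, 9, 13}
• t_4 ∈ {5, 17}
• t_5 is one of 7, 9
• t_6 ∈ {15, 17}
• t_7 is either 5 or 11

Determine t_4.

Among the 7 variables, 13 fits only t_3 (and all 7 values in {5, 7, 9, 11, 13, 15, 17} must be used), so t_3 = 13.
Among the 6 still-open variables, 15 fits only t_6 (and all 6 values in {5, 7, 9, 11, 15, 17} must be used), so t_6 = 15.
The 5 still-open variables together cover exactly {5, 7, 9, 11, 17} — 5 values for 5 variables — and 17 appears only in t_4's list, so t_4 = 17.

17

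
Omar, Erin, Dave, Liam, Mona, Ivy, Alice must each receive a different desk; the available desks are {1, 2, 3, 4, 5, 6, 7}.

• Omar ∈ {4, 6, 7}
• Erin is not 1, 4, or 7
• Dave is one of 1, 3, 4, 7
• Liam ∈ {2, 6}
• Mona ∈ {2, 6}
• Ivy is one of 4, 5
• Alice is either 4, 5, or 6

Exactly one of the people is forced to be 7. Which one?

The 7 variables together cover exactly {1, 2, 3, 4, 5, 6, 7} — 7 values for 7 variables — and 1 appears only in Dave's list, so Dave = 1.
The 6 still-open variables together cover exactly {2, 3, 4, 5, 6, 7} — 6 values for 6 variables — and 3 appears only in Erin's list, so Erin = 3.
The 5 still-open variables together cover exactly {2, 4, 5, 6, 7} — 5 values for 5 variables — and 7 appears only in Omar's list, so Omar = 7.

Omar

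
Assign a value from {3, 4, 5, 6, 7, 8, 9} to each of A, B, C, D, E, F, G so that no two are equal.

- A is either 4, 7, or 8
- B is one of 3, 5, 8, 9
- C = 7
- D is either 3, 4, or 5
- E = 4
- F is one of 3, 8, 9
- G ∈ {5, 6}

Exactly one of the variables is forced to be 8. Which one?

C has just one choice, so C = 7. Eliminate 7 elsewhere: A.
E must be 4 (only option left). Eliminate 4 elsewhere: A, D.
So 8 goes to A.

A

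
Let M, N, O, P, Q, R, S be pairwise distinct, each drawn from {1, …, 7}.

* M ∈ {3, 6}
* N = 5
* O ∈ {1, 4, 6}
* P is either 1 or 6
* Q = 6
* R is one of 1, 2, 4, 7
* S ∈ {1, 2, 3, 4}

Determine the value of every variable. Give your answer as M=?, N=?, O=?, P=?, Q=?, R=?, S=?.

N's domain is down to {5}, so N = 5.
Q has just one choice, so Q = 6. Remove 6 from M, O, P.
M must be 3 (only option left). Strike 3 from S.
P has just one choice, so P = 1. Strike 1 from O, R, S.
O must be 4 (only option left). Remove 4 from R, S.
S must be 2 (only option left). Remove 2 from R.
R has just one choice, so R = 7.

M=3, N=5, O=4, P=1, Q=6, R=7, S=2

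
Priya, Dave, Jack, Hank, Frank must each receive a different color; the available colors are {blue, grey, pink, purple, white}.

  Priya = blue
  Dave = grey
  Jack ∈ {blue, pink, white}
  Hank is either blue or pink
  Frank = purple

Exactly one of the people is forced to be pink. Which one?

Priya has just one choice, so Priya = blue. Eliminate blue elsewhere: Jack, Hank.
So pink goes to Hank.

Hank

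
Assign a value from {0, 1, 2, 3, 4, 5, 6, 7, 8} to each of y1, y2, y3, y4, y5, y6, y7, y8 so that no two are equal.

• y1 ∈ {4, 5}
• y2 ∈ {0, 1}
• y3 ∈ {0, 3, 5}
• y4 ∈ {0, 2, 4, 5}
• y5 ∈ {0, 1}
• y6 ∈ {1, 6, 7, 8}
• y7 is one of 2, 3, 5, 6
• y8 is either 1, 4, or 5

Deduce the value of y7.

6

y2 and y5 between them cover only {0, 1} — a naked pair. Remove those values from y3, y4, y6, y8.
The 2 variables y1 and y8 are confined to {4, 5}, which locks those values in; drop them from y3, y4, y7.
y3's domain is down to {3}, so y3 = 3. So y7 can't be 3.
That leaves y4 = 2. So y7 can't be 2.
So y7 = 6.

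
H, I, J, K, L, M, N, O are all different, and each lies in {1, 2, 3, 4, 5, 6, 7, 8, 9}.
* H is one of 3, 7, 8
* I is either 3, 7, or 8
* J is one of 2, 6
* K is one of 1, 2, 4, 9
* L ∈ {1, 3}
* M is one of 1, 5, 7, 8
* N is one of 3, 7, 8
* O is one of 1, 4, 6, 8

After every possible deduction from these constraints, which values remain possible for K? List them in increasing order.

H, I, N share exactly the 3 values {3, 7, 8}; by pigeonhole those values go to them, so strike 3, 7, 8 from L, M, O.
L must be 1 (only option left). Remove 1 from K, M, O.
That leaves M = 5.
No further eliminations apply; K can still be any of 2, 4, 9.

2, 4, 9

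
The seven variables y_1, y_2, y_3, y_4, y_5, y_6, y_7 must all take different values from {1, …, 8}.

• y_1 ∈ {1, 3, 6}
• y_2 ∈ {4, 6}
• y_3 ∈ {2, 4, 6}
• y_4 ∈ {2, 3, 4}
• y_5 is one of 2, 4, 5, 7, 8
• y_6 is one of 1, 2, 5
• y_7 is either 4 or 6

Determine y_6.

5

The 2 variables y_2 and y_7 are confined to {4, 6}, which locks those values in; drop them from y_1, y_3, y_4, y_5.
y_3 must be 2 (only option left). Remove 2 from y_4, y_5, y_6.
That leaves y_4 = 3. So y_1 can't be 3.
y_1 has just one choice, so y_1 = 1. So y_6 can't be 1.
So y_6 = 5.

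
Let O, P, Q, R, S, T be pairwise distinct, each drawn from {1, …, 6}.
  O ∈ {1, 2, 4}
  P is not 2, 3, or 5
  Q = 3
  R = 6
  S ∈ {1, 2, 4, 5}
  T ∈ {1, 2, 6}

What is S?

5

Q must be 3 (only option left).
R must be 6 (only option left). Strike 6 from P, T.
The 4 still-open variables together cover exactly {1, 2, 4, 5} — 4 values for 4 variables — and 5 appears only in S's list, so S = 5.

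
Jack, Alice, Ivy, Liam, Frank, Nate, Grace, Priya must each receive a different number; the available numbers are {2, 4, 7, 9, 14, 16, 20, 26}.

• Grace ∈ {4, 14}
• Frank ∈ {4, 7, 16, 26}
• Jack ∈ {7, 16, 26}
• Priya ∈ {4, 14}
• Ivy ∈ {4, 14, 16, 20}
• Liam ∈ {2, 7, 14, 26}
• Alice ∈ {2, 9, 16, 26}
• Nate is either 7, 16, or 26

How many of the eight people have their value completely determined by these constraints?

3

The 8 variables draw from only 8 values {2, 4, 7, 9, 14, 16, 20, 26}, so each is used; only Alice can be 9, hence Alice = 9.
Among the 7 still-open variables, 2 fits only Liam (and all 7 values in {2, 4, 7, 14, 16, 20, 26} must be used), so Liam = 2.
Among the 6 still-open variables, 20 fits only Ivy (and all 6 values in {4, 7, 14, 16, 20, 26} must be used), so Ivy = 20.
The 2 variables Grace and Priya are confined to {4, 14}, which locks those values in; drop them from Frank.
Determined: Alice=9, Ivy=20, Liam=2. The other people each still have more than one consistent value. That makes 3.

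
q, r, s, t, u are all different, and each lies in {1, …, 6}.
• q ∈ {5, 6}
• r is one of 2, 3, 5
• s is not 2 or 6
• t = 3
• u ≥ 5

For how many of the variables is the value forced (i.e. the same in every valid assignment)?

t has just one choice, so t = 3. Eliminate 3 elsewhere: r, s.
q and u between them cover only {5, 6} — a naked pair. Remove those values from r, s.
r must be 2 (only option left).
Determined: r=2, t=3. The other variables each still have more than one consistent value. That makes 2.

2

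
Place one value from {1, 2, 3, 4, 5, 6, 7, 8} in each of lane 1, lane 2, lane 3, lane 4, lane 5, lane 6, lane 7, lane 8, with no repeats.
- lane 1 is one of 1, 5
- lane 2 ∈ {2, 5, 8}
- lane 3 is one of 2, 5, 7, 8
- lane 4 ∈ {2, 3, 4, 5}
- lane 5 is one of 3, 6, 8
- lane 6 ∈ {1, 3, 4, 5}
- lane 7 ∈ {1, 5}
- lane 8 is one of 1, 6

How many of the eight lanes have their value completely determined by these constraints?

The 8 variables draw from only 8 values {1, 2, 3, 4, 5, 6, 7, 8}, so each is used; only lane 3 can be 7, hence lane 3 = 7.
The 2 variables lane 1 and lane 7 are confined to {1, 5}, which locks those values in; drop them from lane 2, lane 4, lane 6, lane 8.
lane 8's domain is down to {6}, so lane 8 = 6. Eliminate 6 elsewhere: lane 5.
Determined: lane 3=7, lane 8=6. The other lanes each still have more than one consistent value. That makes 2.

2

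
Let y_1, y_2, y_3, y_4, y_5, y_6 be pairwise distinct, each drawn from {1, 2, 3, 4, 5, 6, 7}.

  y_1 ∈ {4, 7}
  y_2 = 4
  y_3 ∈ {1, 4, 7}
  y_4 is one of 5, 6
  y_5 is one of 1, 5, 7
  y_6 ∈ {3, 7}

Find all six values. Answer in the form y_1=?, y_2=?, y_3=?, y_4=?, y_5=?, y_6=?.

y_2 must be 4 (only option left). Remove 4 from y_1, y_3.
y_1 has just one choice, so y_1 = 7. Eliminate 7 elsewhere: y_3, y_5, y_6.
y_3 must be 1 (only option left). Eliminate 1 elsewhere: y_5.
y_5 has just one choice, so y_5 = 5. So y_4 can't be 5.
y_6 must be 3 (only option left).
y_4 has just one choice, so y_4 = 6.

y_1=7, y_2=4, y_3=1, y_4=6, y_5=5, y_6=3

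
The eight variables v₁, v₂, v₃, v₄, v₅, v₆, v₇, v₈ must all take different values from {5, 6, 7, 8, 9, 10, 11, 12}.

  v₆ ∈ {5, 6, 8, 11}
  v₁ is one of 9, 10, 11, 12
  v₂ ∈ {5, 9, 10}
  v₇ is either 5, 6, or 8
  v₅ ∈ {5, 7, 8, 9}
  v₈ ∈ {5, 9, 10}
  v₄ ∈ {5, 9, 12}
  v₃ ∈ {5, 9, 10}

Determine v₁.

The 8 variables draw from only 8 values {5, 6, 7, 8, 9, 10, 11, 12}, so each is used; only v₅ can be 7, hence v₅ = 7.
v₂, v₃, v₈ share exactly the 3 values {5, 9, 10}; by pigeonhole those values go to them, so strike 5, 9, 10 from v₁, v₄, v₆, v₇.
v₄ has just one choice, so v₄ = 12. Remove 12 from v₁.
So v₁ = 11.

11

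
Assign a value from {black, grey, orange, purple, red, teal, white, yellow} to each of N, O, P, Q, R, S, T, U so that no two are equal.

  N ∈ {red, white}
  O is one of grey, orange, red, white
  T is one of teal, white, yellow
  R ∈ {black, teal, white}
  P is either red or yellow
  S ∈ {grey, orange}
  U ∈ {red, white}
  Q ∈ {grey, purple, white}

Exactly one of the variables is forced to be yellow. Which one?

P

The 8 variables draw from only 8 values {black, grey, orange, purple, red, teal, white, yellow}, so each is used; only R can be black, hence R = black.
The 7 still-open variables draw from only 7 values {grey, orange, purple, red, teal, white, yellow}, so each is used; only Q can be purple, hence Q = purple.
The 6 still-open variables draw from only 6 values {grey, orange, red, teal, white, yellow}, so each is used; only T can be teal, hence T = teal.
The 5 still-open variables together cover exactly {grey, orange, red, white, yellow} — 5 values for 5 variables — and yellow appears only in P's list, so P = yellow.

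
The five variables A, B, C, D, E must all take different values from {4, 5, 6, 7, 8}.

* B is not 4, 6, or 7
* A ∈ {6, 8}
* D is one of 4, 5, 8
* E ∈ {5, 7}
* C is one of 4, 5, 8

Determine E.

7

Among the 5 variables, 6 fits only A (and all 5 values in {4, 5, 6, 7, 8} must be used), so A = 6.
Among the 4 still-open variables, 7 fits only E (and all 4 values in {4, 5, 7, 8} must be used), so E = 7.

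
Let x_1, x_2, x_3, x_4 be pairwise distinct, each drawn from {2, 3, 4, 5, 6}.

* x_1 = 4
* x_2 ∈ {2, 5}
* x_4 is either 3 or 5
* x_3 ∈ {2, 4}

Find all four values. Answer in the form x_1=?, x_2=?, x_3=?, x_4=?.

x_1=4, x_2=5, x_3=2, x_4=3

x_1 has just one choice, so x_1 = 4. Strike 4 from x_3.
x_3's domain is down to {2}, so x_3 = 2. Remove 2 from x_2.
That leaves x_2 = 5. Strike 5 from x_4.
That leaves x_4 = 3.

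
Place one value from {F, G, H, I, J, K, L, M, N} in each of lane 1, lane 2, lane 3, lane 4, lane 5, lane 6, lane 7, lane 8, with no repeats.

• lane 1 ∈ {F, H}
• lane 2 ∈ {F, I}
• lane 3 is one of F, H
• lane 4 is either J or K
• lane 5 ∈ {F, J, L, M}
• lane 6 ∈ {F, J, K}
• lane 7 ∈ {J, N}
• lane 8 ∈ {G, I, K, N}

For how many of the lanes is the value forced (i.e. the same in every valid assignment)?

3

lane 1 and lane 3 share exactly the 2 values {F, H}; by pigeonhole those values go to them, so strike F, H from lane 2, lane 5, lane 6.
lane 2 must be I (only option left). Remove I from lane 8.
lane 4 and lane 6 between them cover only {J, K} — a naked pair. Remove those values from lane 5, lane 7, lane 8.
lane 7 must be N (only option left). Remove N from lane 8.
lane 8's domain is down to {G}, so lane 8 = G.
Determined: lane 2=I, lane 7=N, lane 8=G. The other lanes each still have more than one consistent value. That makes 3.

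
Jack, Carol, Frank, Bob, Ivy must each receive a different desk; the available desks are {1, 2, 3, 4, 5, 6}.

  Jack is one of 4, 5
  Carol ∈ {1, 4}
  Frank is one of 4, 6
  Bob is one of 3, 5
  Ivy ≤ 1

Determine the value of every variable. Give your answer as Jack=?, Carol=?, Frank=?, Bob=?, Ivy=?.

Jack=5, Carol=4, Frank=6, Bob=3, Ivy=1

Ivy's domain is down to {1}, so Ivy = 1. Eliminate 1 elsewhere: Carol.
Carol's domain is down to {4}, so Carol = 4. So Jack, Frank can't be 4.
Frank's domain is down to {6}, so Frank = 6.
That leaves Jack = 5. So Bob can't be 5.
Bob has just one choice, so Bob = 3.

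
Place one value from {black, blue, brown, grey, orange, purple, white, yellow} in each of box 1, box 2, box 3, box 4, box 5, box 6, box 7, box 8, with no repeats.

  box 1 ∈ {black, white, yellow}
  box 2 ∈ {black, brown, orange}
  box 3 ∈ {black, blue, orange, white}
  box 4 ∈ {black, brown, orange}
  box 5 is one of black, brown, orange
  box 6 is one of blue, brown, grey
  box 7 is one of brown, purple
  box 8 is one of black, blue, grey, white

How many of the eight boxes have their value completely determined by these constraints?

The 8 variables draw from only 8 values {black, blue, brown, grey, orange, purple, white, yellow}, so each is used; only box 7 can be purple, hence box 7 = purple.
Among the 7 still-open variables, yellow fits only box 1 (and all 7 values in {black, blue, brown, grey, orange, white, yellow} must be used), so box 1 = yellow.
box 2, box 4, box 5 between them cover only {black, brown, orange} — a naked triple. Remove those values from box 3, box 6, box 8.
Determined: box 1=yellow, box 7=purple. The other boxes each still have more than one consistent value. That makes 2.

2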